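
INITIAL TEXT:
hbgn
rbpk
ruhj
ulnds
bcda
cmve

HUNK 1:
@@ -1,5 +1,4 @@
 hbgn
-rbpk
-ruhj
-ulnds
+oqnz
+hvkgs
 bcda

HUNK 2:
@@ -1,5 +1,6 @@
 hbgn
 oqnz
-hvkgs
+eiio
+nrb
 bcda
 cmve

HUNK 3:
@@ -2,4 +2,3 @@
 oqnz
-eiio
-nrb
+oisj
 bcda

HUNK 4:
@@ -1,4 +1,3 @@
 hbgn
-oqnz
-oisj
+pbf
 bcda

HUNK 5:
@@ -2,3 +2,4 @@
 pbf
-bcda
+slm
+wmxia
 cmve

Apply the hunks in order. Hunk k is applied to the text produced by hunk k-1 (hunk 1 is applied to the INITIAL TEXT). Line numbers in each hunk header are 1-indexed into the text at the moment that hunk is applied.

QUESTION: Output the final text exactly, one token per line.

Answer: hbgn
pbf
slm
wmxia
cmve

Derivation:
Hunk 1: at line 1 remove [rbpk,ruhj,ulnds] add [oqnz,hvkgs] -> 5 lines: hbgn oqnz hvkgs bcda cmve
Hunk 2: at line 1 remove [hvkgs] add [eiio,nrb] -> 6 lines: hbgn oqnz eiio nrb bcda cmve
Hunk 3: at line 2 remove [eiio,nrb] add [oisj] -> 5 lines: hbgn oqnz oisj bcda cmve
Hunk 4: at line 1 remove [oqnz,oisj] add [pbf] -> 4 lines: hbgn pbf bcda cmve
Hunk 5: at line 2 remove [bcda] add [slm,wmxia] -> 5 lines: hbgn pbf slm wmxia cmve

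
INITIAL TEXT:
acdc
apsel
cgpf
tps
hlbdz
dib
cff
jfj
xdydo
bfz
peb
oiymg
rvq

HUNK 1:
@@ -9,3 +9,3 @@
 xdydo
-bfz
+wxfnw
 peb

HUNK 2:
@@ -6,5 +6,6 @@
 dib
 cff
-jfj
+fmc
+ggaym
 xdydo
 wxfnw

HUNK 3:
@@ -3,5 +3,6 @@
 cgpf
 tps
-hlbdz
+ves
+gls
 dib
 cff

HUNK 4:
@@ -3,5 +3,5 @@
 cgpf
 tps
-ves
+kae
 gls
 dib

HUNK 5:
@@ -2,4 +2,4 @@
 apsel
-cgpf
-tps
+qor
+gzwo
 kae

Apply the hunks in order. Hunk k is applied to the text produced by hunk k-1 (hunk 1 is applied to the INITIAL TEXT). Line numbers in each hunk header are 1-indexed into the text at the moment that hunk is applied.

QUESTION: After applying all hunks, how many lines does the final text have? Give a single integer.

Answer: 15

Derivation:
Hunk 1: at line 9 remove [bfz] add [wxfnw] -> 13 lines: acdc apsel cgpf tps hlbdz dib cff jfj xdydo wxfnw peb oiymg rvq
Hunk 2: at line 6 remove [jfj] add [fmc,ggaym] -> 14 lines: acdc apsel cgpf tps hlbdz dib cff fmc ggaym xdydo wxfnw peb oiymg rvq
Hunk 3: at line 3 remove [hlbdz] add [ves,gls] -> 15 lines: acdc apsel cgpf tps ves gls dib cff fmc ggaym xdydo wxfnw peb oiymg rvq
Hunk 4: at line 3 remove [ves] add [kae] -> 15 lines: acdc apsel cgpf tps kae gls dib cff fmc ggaym xdydo wxfnw peb oiymg rvq
Hunk 5: at line 2 remove [cgpf,tps] add [qor,gzwo] -> 15 lines: acdc apsel qor gzwo kae gls dib cff fmc ggaym xdydo wxfnw peb oiymg rvq
Final line count: 15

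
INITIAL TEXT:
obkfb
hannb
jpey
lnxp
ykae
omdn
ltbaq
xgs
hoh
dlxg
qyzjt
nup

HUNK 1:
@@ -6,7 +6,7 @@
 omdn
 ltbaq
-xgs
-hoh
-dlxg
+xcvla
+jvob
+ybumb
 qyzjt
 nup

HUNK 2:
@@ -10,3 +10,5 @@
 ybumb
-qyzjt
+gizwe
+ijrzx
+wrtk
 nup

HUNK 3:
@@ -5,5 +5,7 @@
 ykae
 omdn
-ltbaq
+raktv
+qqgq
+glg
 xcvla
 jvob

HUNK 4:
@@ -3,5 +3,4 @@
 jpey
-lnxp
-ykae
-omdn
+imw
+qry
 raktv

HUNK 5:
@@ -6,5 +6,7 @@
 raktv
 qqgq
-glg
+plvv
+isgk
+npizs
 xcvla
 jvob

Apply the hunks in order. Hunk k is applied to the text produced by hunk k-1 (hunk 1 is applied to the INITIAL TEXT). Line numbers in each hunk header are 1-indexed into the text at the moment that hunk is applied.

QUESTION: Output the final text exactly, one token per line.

Answer: obkfb
hannb
jpey
imw
qry
raktv
qqgq
plvv
isgk
npizs
xcvla
jvob
ybumb
gizwe
ijrzx
wrtk
nup

Derivation:
Hunk 1: at line 6 remove [xgs,hoh,dlxg] add [xcvla,jvob,ybumb] -> 12 lines: obkfb hannb jpey lnxp ykae omdn ltbaq xcvla jvob ybumb qyzjt nup
Hunk 2: at line 10 remove [qyzjt] add [gizwe,ijrzx,wrtk] -> 14 lines: obkfb hannb jpey lnxp ykae omdn ltbaq xcvla jvob ybumb gizwe ijrzx wrtk nup
Hunk 3: at line 5 remove [ltbaq] add [raktv,qqgq,glg] -> 16 lines: obkfb hannb jpey lnxp ykae omdn raktv qqgq glg xcvla jvob ybumb gizwe ijrzx wrtk nup
Hunk 4: at line 3 remove [lnxp,ykae,omdn] add [imw,qry] -> 15 lines: obkfb hannb jpey imw qry raktv qqgq glg xcvla jvob ybumb gizwe ijrzx wrtk nup
Hunk 5: at line 6 remove [glg] add [plvv,isgk,npizs] -> 17 lines: obkfb hannb jpey imw qry raktv qqgq plvv isgk npizs xcvla jvob ybumb gizwe ijrzx wrtk nup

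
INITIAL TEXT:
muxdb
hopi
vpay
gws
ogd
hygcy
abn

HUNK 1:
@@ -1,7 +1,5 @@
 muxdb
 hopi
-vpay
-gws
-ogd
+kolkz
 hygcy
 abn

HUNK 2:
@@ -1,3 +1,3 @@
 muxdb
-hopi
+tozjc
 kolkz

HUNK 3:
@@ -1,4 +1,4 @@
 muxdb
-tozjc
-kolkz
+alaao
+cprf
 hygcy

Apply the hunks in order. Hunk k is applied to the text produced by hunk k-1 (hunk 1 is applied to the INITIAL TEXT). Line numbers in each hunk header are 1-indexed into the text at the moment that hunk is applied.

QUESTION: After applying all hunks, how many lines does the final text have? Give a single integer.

Answer: 5

Derivation:
Hunk 1: at line 1 remove [vpay,gws,ogd] add [kolkz] -> 5 lines: muxdb hopi kolkz hygcy abn
Hunk 2: at line 1 remove [hopi] add [tozjc] -> 5 lines: muxdb tozjc kolkz hygcy abn
Hunk 3: at line 1 remove [tozjc,kolkz] add [alaao,cprf] -> 5 lines: muxdb alaao cprf hygcy abn
Final line count: 5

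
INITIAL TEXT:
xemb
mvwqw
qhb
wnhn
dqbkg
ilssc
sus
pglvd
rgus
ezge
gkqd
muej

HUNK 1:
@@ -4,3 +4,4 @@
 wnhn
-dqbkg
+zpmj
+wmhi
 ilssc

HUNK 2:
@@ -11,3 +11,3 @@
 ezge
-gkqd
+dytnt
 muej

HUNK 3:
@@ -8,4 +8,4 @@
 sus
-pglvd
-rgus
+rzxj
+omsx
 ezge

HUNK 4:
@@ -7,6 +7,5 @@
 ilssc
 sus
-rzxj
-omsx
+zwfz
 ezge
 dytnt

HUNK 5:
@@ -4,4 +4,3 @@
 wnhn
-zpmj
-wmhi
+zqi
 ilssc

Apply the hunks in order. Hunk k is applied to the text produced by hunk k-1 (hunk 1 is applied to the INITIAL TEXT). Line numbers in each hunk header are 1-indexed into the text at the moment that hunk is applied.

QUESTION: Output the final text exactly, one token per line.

Answer: xemb
mvwqw
qhb
wnhn
zqi
ilssc
sus
zwfz
ezge
dytnt
muej

Derivation:
Hunk 1: at line 4 remove [dqbkg] add [zpmj,wmhi] -> 13 lines: xemb mvwqw qhb wnhn zpmj wmhi ilssc sus pglvd rgus ezge gkqd muej
Hunk 2: at line 11 remove [gkqd] add [dytnt] -> 13 lines: xemb mvwqw qhb wnhn zpmj wmhi ilssc sus pglvd rgus ezge dytnt muej
Hunk 3: at line 8 remove [pglvd,rgus] add [rzxj,omsx] -> 13 lines: xemb mvwqw qhb wnhn zpmj wmhi ilssc sus rzxj omsx ezge dytnt muej
Hunk 4: at line 7 remove [rzxj,omsx] add [zwfz] -> 12 lines: xemb mvwqw qhb wnhn zpmj wmhi ilssc sus zwfz ezge dytnt muej
Hunk 5: at line 4 remove [zpmj,wmhi] add [zqi] -> 11 lines: xemb mvwqw qhb wnhn zqi ilssc sus zwfz ezge dytnt muej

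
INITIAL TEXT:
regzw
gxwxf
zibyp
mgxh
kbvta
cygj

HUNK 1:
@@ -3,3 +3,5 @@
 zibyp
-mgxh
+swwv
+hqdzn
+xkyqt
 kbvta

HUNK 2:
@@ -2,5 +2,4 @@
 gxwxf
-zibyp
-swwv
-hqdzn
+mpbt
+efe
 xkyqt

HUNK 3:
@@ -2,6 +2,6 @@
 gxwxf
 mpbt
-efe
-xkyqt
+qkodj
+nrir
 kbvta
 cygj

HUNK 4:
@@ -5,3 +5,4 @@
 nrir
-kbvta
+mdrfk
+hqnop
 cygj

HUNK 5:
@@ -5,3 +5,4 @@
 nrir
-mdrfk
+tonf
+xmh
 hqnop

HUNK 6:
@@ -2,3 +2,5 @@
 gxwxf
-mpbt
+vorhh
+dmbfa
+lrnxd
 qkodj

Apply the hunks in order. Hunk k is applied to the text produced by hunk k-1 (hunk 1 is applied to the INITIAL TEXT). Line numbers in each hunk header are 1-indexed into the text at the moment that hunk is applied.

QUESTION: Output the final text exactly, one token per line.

Answer: regzw
gxwxf
vorhh
dmbfa
lrnxd
qkodj
nrir
tonf
xmh
hqnop
cygj

Derivation:
Hunk 1: at line 3 remove [mgxh] add [swwv,hqdzn,xkyqt] -> 8 lines: regzw gxwxf zibyp swwv hqdzn xkyqt kbvta cygj
Hunk 2: at line 2 remove [zibyp,swwv,hqdzn] add [mpbt,efe] -> 7 lines: regzw gxwxf mpbt efe xkyqt kbvta cygj
Hunk 3: at line 2 remove [efe,xkyqt] add [qkodj,nrir] -> 7 lines: regzw gxwxf mpbt qkodj nrir kbvta cygj
Hunk 4: at line 5 remove [kbvta] add [mdrfk,hqnop] -> 8 lines: regzw gxwxf mpbt qkodj nrir mdrfk hqnop cygj
Hunk 5: at line 5 remove [mdrfk] add [tonf,xmh] -> 9 lines: regzw gxwxf mpbt qkodj nrir tonf xmh hqnop cygj
Hunk 6: at line 2 remove [mpbt] add [vorhh,dmbfa,lrnxd] -> 11 lines: regzw gxwxf vorhh dmbfa lrnxd qkodj nrir tonf xmh hqnop cygj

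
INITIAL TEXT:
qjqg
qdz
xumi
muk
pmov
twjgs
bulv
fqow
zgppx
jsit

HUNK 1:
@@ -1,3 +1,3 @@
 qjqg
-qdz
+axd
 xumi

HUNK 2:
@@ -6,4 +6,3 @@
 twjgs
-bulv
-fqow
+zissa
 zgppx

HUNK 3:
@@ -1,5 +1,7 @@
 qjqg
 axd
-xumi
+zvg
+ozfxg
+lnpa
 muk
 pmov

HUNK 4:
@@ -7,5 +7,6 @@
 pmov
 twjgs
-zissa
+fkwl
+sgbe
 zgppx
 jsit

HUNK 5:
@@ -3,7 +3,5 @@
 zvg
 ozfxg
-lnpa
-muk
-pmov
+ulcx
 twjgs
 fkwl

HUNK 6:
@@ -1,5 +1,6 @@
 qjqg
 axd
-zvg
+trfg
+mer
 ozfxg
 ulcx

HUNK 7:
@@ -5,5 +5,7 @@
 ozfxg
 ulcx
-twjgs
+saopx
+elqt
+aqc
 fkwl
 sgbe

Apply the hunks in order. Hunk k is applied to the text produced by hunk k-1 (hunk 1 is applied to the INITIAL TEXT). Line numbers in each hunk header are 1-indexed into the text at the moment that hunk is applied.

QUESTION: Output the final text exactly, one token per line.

Hunk 1: at line 1 remove [qdz] add [axd] -> 10 lines: qjqg axd xumi muk pmov twjgs bulv fqow zgppx jsit
Hunk 2: at line 6 remove [bulv,fqow] add [zissa] -> 9 lines: qjqg axd xumi muk pmov twjgs zissa zgppx jsit
Hunk 3: at line 1 remove [xumi] add [zvg,ozfxg,lnpa] -> 11 lines: qjqg axd zvg ozfxg lnpa muk pmov twjgs zissa zgppx jsit
Hunk 4: at line 7 remove [zissa] add [fkwl,sgbe] -> 12 lines: qjqg axd zvg ozfxg lnpa muk pmov twjgs fkwl sgbe zgppx jsit
Hunk 5: at line 3 remove [lnpa,muk,pmov] add [ulcx] -> 10 lines: qjqg axd zvg ozfxg ulcx twjgs fkwl sgbe zgppx jsit
Hunk 6: at line 1 remove [zvg] add [trfg,mer] -> 11 lines: qjqg axd trfg mer ozfxg ulcx twjgs fkwl sgbe zgppx jsit
Hunk 7: at line 5 remove [twjgs] add [saopx,elqt,aqc] -> 13 lines: qjqg axd trfg mer ozfxg ulcx saopx elqt aqc fkwl sgbe zgppx jsit

Answer: qjqg
axd
trfg
mer
ozfxg
ulcx
saopx
elqt
aqc
fkwl
sgbe
zgppx
jsit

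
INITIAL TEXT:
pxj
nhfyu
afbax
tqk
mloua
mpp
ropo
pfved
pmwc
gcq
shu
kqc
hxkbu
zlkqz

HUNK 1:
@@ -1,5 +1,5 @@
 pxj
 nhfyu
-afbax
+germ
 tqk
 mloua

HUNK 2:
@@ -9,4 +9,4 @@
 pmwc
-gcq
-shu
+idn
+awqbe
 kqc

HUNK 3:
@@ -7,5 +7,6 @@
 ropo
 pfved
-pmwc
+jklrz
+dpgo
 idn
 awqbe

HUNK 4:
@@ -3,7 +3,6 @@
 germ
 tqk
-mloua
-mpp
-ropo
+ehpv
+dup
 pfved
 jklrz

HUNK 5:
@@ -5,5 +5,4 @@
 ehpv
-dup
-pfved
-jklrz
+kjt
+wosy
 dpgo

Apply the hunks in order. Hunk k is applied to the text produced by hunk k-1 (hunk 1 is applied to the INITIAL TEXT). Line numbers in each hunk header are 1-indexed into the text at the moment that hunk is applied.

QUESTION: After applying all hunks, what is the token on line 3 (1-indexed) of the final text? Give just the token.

Hunk 1: at line 1 remove [afbax] add [germ] -> 14 lines: pxj nhfyu germ tqk mloua mpp ropo pfved pmwc gcq shu kqc hxkbu zlkqz
Hunk 2: at line 9 remove [gcq,shu] add [idn,awqbe] -> 14 lines: pxj nhfyu germ tqk mloua mpp ropo pfved pmwc idn awqbe kqc hxkbu zlkqz
Hunk 3: at line 7 remove [pmwc] add [jklrz,dpgo] -> 15 lines: pxj nhfyu germ tqk mloua mpp ropo pfved jklrz dpgo idn awqbe kqc hxkbu zlkqz
Hunk 4: at line 3 remove [mloua,mpp,ropo] add [ehpv,dup] -> 14 lines: pxj nhfyu germ tqk ehpv dup pfved jklrz dpgo idn awqbe kqc hxkbu zlkqz
Hunk 5: at line 5 remove [dup,pfved,jklrz] add [kjt,wosy] -> 13 lines: pxj nhfyu germ tqk ehpv kjt wosy dpgo idn awqbe kqc hxkbu zlkqz
Final line 3: germ

Answer: germ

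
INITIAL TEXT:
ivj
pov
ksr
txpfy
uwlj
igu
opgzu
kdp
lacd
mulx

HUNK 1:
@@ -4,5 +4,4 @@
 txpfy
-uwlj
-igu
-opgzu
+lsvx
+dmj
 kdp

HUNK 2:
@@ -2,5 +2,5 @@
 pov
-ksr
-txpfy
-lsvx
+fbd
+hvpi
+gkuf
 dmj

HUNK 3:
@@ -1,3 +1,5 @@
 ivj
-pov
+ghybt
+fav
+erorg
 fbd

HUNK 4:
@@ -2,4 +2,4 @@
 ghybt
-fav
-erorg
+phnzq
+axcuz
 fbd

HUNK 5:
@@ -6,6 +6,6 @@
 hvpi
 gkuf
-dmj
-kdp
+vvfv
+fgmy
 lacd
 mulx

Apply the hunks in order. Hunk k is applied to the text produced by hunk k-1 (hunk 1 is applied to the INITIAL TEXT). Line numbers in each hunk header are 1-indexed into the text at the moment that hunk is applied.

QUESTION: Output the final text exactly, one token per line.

Hunk 1: at line 4 remove [uwlj,igu,opgzu] add [lsvx,dmj] -> 9 lines: ivj pov ksr txpfy lsvx dmj kdp lacd mulx
Hunk 2: at line 2 remove [ksr,txpfy,lsvx] add [fbd,hvpi,gkuf] -> 9 lines: ivj pov fbd hvpi gkuf dmj kdp lacd mulx
Hunk 3: at line 1 remove [pov] add [ghybt,fav,erorg] -> 11 lines: ivj ghybt fav erorg fbd hvpi gkuf dmj kdp lacd mulx
Hunk 4: at line 2 remove [fav,erorg] add [phnzq,axcuz] -> 11 lines: ivj ghybt phnzq axcuz fbd hvpi gkuf dmj kdp lacd mulx
Hunk 5: at line 6 remove [dmj,kdp] add [vvfv,fgmy] -> 11 lines: ivj ghybt phnzq axcuz fbd hvpi gkuf vvfv fgmy lacd mulx

Answer: ivj
ghybt
phnzq
axcuz
fbd
hvpi
gkuf
vvfv
fgmy
lacd
mulx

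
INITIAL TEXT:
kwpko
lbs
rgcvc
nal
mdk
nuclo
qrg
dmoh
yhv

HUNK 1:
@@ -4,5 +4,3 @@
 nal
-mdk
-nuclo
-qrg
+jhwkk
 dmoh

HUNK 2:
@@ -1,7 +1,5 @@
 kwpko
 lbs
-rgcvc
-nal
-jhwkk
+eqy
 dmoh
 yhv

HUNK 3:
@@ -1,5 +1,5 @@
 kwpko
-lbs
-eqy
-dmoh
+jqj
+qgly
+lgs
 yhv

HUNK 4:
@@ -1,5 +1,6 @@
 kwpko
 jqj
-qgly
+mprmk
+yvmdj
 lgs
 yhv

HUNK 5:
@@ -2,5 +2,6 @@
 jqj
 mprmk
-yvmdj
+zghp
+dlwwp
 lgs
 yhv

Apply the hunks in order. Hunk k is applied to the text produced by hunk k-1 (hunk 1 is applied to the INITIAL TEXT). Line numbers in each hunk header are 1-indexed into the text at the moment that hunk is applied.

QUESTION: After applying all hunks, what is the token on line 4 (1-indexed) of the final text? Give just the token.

Answer: zghp

Derivation:
Hunk 1: at line 4 remove [mdk,nuclo,qrg] add [jhwkk] -> 7 lines: kwpko lbs rgcvc nal jhwkk dmoh yhv
Hunk 2: at line 1 remove [rgcvc,nal,jhwkk] add [eqy] -> 5 lines: kwpko lbs eqy dmoh yhv
Hunk 3: at line 1 remove [lbs,eqy,dmoh] add [jqj,qgly,lgs] -> 5 lines: kwpko jqj qgly lgs yhv
Hunk 4: at line 1 remove [qgly] add [mprmk,yvmdj] -> 6 lines: kwpko jqj mprmk yvmdj lgs yhv
Hunk 5: at line 2 remove [yvmdj] add [zghp,dlwwp] -> 7 lines: kwpko jqj mprmk zghp dlwwp lgs yhv
Final line 4: zghp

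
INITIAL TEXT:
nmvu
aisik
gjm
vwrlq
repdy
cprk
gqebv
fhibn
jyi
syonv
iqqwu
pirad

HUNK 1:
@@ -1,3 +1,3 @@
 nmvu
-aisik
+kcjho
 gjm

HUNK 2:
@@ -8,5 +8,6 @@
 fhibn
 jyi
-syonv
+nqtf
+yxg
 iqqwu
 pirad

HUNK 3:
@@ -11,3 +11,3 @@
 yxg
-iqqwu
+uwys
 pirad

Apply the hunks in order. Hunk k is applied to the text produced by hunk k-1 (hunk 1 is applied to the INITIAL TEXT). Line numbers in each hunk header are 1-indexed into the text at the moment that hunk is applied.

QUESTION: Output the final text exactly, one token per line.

Answer: nmvu
kcjho
gjm
vwrlq
repdy
cprk
gqebv
fhibn
jyi
nqtf
yxg
uwys
pirad

Derivation:
Hunk 1: at line 1 remove [aisik] add [kcjho] -> 12 lines: nmvu kcjho gjm vwrlq repdy cprk gqebv fhibn jyi syonv iqqwu pirad
Hunk 2: at line 8 remove [syonv] add [nqtf,yxg] -> 13 lines: nmvu kcjho gjm vwrlq repdy cprk gqebv fhibn jyi nqtf yxg iqqwu pirad
Hunk 3: at line 11 remove [iqqwu] add [uwys] -> 13 lines: nmvu kcjho gjm vwrlq repdy cprk gqebv fhibn jyi nqtf yxg uwys pirad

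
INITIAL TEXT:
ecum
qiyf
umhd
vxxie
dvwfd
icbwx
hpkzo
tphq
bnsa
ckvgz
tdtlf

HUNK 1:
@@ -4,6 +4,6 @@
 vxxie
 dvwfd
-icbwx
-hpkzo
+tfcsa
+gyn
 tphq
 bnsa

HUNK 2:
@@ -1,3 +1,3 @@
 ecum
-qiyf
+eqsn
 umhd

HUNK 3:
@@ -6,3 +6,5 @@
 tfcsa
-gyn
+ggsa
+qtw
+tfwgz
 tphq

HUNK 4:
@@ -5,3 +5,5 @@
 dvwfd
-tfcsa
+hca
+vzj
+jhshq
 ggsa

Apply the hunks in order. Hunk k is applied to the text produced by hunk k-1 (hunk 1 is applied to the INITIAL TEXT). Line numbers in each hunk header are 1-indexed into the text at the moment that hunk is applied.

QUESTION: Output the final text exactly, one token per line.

Hunk 1: at line 4 remove [icbwx,hpkzo] add [tfcsa,gyn] -> 11 lines: ecum qiyf umhd vxxie dvwfd tfcsa gyn tphq bnsa ckvgz tdtlf
Hunk 2: at line 1 remove [qiyf] add [eqsn] -> 11 lines: ecum eqsn umhd vxxie dvwfd tfcsa gyn tphq bnsa ckvgz tdtlf
Hunk 3: at line 6 remove [gyn] add [ggsa,qtw,tfwgz] -> 13 lines: ecum eqsn umhd vxxie dvwfd tfcsa ggsa qtw tfwgz tphq bnsa ckvgz tdtlf
Hunk 4: at line 5 remove [tfcsa] add [hca,vzj,jhshq] -> 15 lines: ecum eqsn umhd vxxie dvwfd hca vzj jhshq ggsa qtw tfwgz tphq bnsa ckvgz tdtlf

Answer: ecum
eqsn
umhd
vxxie
dvwfd
hca
vzj
jhshq
ggsa
qtw
tfwgz
tphq
bnsa
ckvgz
tdtlf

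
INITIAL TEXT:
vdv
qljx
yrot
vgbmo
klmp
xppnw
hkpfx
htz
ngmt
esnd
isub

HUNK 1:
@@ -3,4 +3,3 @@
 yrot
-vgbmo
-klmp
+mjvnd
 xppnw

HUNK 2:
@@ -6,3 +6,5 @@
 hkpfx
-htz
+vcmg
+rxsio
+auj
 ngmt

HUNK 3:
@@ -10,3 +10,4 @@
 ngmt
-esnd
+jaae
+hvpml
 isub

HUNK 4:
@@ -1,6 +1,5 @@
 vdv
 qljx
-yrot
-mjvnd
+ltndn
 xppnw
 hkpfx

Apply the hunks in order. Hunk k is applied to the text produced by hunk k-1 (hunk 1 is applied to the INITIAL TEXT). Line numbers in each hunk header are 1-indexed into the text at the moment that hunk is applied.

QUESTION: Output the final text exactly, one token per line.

Answer: vdv
qljx
ltndn
xppnw
hkpfx
vcmg
rxsio
auj
ngmt
jaae
hvpml
isub

Derivation:
Hunk 1: at line 3 remove [vgbmo,klmp] add [mjvnd] -> 10 lines: vdv qljx yrot mjvnd xppnw hkpfx htz ngmt esnd isub
Hunk 2: at line 6 remove [htz] add [vcmg,rxsio,auj] -> 12 lines: vdv qljx yrot mjvnd xppnw hkpfx vcmg rxsio auj ngmt esnd isub
Hunk 3: at line 10 remove [esnd] add [jaae,hvpml] -> 13 lines: vdv qljx yrot mjvnd xppnw hkpfx vcmg rxsio auj ngmt jaae hvpml isub
Hunk 4: at line 1 remove [yrot,mjvnd] add [ltndn] -> 12 lines: vdv qljx ltndn xppnw hkpfx vcmg rxsio auj ngmt jaae hvpml isub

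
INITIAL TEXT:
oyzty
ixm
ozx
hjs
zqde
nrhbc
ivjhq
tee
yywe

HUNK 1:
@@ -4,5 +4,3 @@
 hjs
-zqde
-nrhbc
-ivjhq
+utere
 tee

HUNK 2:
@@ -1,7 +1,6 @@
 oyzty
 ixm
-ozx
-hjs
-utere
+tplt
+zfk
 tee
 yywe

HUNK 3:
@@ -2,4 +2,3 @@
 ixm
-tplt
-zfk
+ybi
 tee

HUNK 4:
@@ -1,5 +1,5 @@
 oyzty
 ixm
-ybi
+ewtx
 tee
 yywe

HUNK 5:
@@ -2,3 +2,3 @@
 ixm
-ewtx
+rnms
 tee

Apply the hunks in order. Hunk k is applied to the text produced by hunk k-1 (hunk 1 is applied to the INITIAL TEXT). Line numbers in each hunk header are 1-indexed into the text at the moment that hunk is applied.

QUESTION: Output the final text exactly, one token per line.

Answer: oyzty
ixm
rnms
tee
yywe

Derivation:
Hunk 1: at line 4 remove [zqde,nrhbc,ivjhq] add [utere] -> 7 lines: oyzty ixm ozx hjs utere tee yywe
Hunk 2: at line 1 remove [ozx,hjs,utere] add [tplt,zfk] -> 6 lines: oyzty ixm tplt zfk tee yywe
Hunk 3: at line 2 remove [tplt,zfk] add [ybi] -> 5 lines: oyzty ixm ybi tee yywe
Hunk 4: at line 1 remove [ybi] add [ewtx] -> 5 lines: oyzty ixm ewtx tee yywe
Hunk 5: at line 2 remove [ewtx] add [rnms] -> 5 lines: oyzty ixm rnms tee yywe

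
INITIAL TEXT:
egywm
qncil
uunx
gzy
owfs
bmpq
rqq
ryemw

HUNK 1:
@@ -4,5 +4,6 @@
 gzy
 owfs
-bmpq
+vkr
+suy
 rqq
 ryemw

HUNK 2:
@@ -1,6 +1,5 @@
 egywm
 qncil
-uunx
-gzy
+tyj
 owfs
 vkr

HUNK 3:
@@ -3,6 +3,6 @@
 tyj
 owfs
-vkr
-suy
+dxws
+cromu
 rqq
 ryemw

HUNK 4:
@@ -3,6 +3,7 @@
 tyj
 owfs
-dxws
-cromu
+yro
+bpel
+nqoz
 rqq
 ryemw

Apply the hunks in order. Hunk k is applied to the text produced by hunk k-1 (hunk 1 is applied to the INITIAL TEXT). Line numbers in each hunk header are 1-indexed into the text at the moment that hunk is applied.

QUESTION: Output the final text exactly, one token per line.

Hunk 1: at line 4 remove [bmpq] add [vkr,suy] -> 9 lines: egywm qncil uunx gzy owfs vkr suy rqq ryemw
Hunk 2: at line 1 remove [uunx,gzy] add [tyj] -> 8 lines: egywm qncil tyj owfs vkr suy rqq ryemw
Hunk 3: at line 3 remove [vkr,suy] add [dxws,cromu] -> 8 lines: egywm qncil tyj owfs dxws cromu rqq ryemw
Hunk 4: at line 3 remove [dxws,cromu] add [yro,bpel,nqoz] -> 9 lines: egywm qncil tyj owfs yro bpel nqoz rqq ryemw

Answer: egywm
qncil
tyj
owfs
yro
bpel
nqoz
rqq
ryemw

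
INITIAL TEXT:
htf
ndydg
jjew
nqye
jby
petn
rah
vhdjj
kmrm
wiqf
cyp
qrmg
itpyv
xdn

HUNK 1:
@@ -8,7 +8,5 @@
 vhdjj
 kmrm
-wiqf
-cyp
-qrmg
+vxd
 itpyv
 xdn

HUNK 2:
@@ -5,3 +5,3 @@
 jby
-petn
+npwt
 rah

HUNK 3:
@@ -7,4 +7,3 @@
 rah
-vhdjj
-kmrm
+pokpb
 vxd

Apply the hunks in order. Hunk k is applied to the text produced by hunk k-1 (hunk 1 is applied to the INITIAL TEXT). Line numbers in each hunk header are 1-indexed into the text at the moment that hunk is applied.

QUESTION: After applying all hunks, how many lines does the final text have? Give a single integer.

Answer: 11

Derivation:
Hunk 1: at line 8 remove [wiqf,cyp,qrmg] add [vxd] -> 12 lines: htf ndydg jjew nqye jby petn rah vhdjj kmrm vxd itpyv xdn
Hunk 2: at line 5 remove [petn] add [npwt] -> 12 lines: htf ndydg jjew nqye jby npwt rah vhdjj kmrm vxd itpyv xdn
Hunk 3: at line 7 remove [vhdjj,kmrm] add [pokpb] -> 11 lines: htf ndydg jjew nqye jby npwt rah pokpb vxd itpyv xdn
Final line count: 11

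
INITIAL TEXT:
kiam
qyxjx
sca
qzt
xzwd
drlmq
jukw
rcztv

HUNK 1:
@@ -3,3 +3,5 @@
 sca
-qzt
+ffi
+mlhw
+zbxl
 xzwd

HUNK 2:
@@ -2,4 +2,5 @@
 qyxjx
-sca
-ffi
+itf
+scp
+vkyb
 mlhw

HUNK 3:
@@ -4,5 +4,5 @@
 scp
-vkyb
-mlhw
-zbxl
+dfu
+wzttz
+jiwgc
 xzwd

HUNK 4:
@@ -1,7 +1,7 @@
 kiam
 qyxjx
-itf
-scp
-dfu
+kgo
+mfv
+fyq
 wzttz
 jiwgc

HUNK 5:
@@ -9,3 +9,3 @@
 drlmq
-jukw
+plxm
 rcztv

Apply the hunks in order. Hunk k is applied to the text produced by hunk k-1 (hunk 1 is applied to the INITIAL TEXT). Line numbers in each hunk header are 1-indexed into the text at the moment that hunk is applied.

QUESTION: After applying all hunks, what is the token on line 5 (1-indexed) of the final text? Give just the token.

Answer: fyq

Derivation:
Hunk 1: at line 3 remove [qzt] add [ffi,mlhw,zbxl] -> 10 lines: kiam qyxjx sca ffi mlhw zbxl xzwd drlmq jukw rcztv
Hunk 2: at line 2 remove [sca,ffi] add [itf,scp,vkyb] -> 11 lines: kiam qyxjx itf scp vkyb mlhw zbxl xzwd drlmq jukw rcztv
Hunk 3: at line 4 remove [vkyb,mlhw,zbxl] add [dfu,wzttz,jiwgc] -> 11 lines: kiam qyxjx itf scp dfu wzttz jiwgc xzwd drlmq jukw rcztv
Hunk 4: at line 1 remove [itf,scp,dfu] add [kgo,mfv,fyq] -> 11 lines: kiam qyxjx kgo mfv fyq wzttz jiwgc xzwd drlmq jukw rcztv
Hunk 5: at line 9 remove [jukw] add [plxm] -> 11 lines: kiam qyxjx kgo mfv fyq wzttz jiwgc xzwd drlmq plxm rcztv
Final line 5: fyq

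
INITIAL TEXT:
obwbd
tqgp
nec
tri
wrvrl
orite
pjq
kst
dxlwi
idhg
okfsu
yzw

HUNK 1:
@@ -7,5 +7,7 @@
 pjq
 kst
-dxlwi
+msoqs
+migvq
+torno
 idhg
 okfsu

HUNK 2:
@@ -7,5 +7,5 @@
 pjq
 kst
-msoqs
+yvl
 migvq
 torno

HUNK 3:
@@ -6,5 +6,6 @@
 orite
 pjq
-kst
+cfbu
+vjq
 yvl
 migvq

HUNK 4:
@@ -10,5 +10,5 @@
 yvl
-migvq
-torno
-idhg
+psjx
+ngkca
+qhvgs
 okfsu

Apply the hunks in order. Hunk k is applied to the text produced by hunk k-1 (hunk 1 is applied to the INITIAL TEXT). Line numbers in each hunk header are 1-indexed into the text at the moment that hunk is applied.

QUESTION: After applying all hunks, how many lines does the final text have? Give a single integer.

Answer: 15

Derivation:
Hunk 1: at line 7 remove [dxlwi] add [msoqs,migvq,torno] -> 14 lines: obwbd tqgp nec tri wrvrl orite pjq kst msoqs migvq torno idhg okfsu yzw
Hunk 2: at line 7 remove [msoqs] add [yvl] -> 14 lines: obwbd tqgp nec tri wrvrl orite pjq kst yvl migvq torno idhg okfsu yzw
Hunk 3: at line 6 remove [kst] add [cfbu,vjq] -> 15 lines: obwbd tqgp nec tri wrvrl orite pjq cfbu vjq yvl migvq torno idhg okfsu yzw
Hunk 4: at line 10 remove [migvq,torno,idhg] add [psjx,ngkca,qhvgs] -> 15 lines: obwbd tqgp nec tri wrvrl orite pjq cfbu vjq yvl psjx ngkca qhvgs okfsu yzw
Final line count: 15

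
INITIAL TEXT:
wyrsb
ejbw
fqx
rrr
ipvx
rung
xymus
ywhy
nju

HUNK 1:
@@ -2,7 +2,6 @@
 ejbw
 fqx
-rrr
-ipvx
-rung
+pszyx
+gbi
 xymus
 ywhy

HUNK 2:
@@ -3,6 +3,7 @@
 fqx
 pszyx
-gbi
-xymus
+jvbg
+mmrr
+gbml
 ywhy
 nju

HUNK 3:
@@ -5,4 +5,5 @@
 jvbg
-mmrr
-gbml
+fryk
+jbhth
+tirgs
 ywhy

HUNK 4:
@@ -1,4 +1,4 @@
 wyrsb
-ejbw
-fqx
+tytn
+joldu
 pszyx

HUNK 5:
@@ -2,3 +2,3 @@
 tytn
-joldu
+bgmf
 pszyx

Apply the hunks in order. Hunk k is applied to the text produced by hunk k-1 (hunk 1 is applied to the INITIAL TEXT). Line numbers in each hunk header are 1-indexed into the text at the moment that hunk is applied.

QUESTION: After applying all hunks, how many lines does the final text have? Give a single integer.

Hunk 1: at line 2 remove [rrr,ipvx,rung] add [pszyx,gbi] -> 8 lines: wyrsb ejbw fqx pszyx gbi xymus ywhy nju
Hunk 2: at line 3 remove [gbi,xymus] add [jvbg,mmrr,gbml] -> 9 lines: wyrsb ejbw fqx pszyx jvbg mmrr gbml ywhy nju
Hunk 3: at line 5 remove [mmrr,gbml] add [fryk,jbhth,tirgs] -> 10 lines: wyrsb ejbw fqx pszyx jvbg fryk jbhth tirgs ywhy nju
Hunk 4: at line 1 remove [ejbw,fqx] add [tytn,joldu] -> 10 lines: wyrsb tytn joldu pszyx jvbg fryk jbhth tirgs ywhy nju
Hunk 5: at line 2 remove [joldu] add [bgmf] -> 10 lines: wyrsb tytn bgmf pszyx jvbg fryk jbhth tirgs ywhy nju
Final line count: 10

Answer: 10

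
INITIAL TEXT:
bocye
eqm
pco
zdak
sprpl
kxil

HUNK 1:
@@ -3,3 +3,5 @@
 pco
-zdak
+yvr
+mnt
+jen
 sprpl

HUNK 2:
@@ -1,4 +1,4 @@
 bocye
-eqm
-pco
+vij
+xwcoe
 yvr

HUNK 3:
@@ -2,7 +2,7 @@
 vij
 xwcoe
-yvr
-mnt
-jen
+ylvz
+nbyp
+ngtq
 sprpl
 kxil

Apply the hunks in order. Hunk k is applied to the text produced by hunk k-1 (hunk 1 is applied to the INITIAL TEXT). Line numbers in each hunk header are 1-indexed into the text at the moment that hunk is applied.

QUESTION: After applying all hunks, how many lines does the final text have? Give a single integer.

Answer: 8

Derivation:
Hunk 1: at line 3 remove [zdak] add [yvr,mnt,jen] -> 8 lines: bocye eqm pco yvr mnt jen sprpl kxil
Hunk 2: at line 1 remove [eqm,pco] add [vij,xwcoe] -> 8 lines: bocye vij xwcoe yvr mnt jen sprpl kxil
Hunk 3: at line 2 remove [yvr,mnt,jen] add [ylvz,nbyp,ngtq] -> 8 lines: bocye vij xwcoe ylvz nbyp ngtq sprpl kxil
Final line count: 8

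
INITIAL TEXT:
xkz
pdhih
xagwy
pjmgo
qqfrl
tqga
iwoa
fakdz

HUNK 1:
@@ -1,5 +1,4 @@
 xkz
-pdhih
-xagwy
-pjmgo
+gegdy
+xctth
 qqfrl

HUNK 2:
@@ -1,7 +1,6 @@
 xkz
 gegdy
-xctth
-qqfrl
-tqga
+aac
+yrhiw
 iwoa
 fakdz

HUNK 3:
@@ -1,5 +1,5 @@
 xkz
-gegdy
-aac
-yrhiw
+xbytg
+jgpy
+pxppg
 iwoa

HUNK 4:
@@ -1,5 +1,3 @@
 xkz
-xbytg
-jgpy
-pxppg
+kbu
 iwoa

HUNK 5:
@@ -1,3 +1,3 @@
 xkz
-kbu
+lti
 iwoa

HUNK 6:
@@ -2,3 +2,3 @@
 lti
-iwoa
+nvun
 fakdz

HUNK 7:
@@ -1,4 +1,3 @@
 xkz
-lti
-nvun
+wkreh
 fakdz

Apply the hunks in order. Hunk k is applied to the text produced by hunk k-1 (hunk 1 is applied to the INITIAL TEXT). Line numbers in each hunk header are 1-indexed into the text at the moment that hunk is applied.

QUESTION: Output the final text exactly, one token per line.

Hunk 1: at line 1 remove [pdhih,xagwy,pjmgo] add [gegdy,xctth] -> 7 lines: xkz gegdy xctth qqfrl tqga iwoa fakdz
Hunk 2: at line 1 remove [xctth,qqfrl,tqga] add [aac,yrhiw] -> 6 lines: xkz gegdy aac yrhiw iwoa fakdz
Hunk 3: at line 1 remove [gegdy,aac,yrhiw] add [xbytg,jgpy,pxppg] -> 6 lines: xkz xbytg jgpy pxppg iwoa fakdz
Hunk 4: at line 1 remove [xbytg,jgpy,pxppg] add [kbu] -> 4 lines: xkz kbu iwoa fakdz
Hunk 5: at line 1 remove [kbu] add [lti] -> 4 lines: xkz lti iwoa fakdz
Hunk 6: at line 2 remove [iwoa] add [nvun] -> 4 lines: xkz lti nvun fakdz
Hunk 7: at line 1 remove [lti,nvun] add [wkreh] -> 3 lines: xkz wkreh fakdz

Answer: xkz
wkreh
fakdz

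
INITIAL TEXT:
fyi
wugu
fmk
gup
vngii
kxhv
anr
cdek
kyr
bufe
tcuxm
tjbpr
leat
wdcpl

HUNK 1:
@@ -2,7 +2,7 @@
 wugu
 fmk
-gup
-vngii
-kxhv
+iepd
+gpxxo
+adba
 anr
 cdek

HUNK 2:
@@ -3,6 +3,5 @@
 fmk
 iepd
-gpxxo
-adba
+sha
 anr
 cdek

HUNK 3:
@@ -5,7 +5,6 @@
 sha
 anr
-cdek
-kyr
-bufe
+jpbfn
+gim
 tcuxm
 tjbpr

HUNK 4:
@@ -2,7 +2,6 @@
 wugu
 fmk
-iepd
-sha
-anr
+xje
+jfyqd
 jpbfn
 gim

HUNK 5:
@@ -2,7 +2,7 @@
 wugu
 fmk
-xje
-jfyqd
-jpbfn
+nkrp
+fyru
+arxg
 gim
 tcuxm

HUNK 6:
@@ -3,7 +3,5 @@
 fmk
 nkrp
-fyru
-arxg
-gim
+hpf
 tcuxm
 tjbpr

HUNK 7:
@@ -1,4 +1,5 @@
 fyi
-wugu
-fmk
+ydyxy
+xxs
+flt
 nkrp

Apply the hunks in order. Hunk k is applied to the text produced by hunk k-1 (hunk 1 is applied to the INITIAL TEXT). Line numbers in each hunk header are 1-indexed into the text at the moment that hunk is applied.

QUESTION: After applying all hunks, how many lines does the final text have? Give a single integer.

Hunk 1: at line 2 remove [gup,vngii,kxhv] add [iepd,gpxxo,adba] -> 14 lines: fyi wugu fmk iepd gpxxo adba anr cdek kyr bufe tcuxm tjbpr leat wdcpl
Hunk 2: at line 3 remove [gpxxo,adba] add [sha] -> 13 lines: fyi wugu fmk iepd sha anr cdek kyr bufe tcuxm tjbpr leat wdcpl
Hunk 3: at line 5 remove [cdek,kyr,bufe] add [jpbfn,gim] -> 12 lines: fyi wugu fmk iepd sha anr jpbfn gim tcuxm tjbpr leat wdcpl
Hunk 4: at line 2 remove [iepd,sha,anr] add [xje,jfyqd] -> 11 lines: fyi wugu fmk xje jfyqd jpbfn gim tcuxm tjbpr leat wdcpl
Hunk 5: at line 2 remove [xje,jfyqd,jpbfn] add [nkrp,fyru,arxg] -> 11 lines: fyi wugu fmk nkrp fyru arxg gim tcuxm tjbpr leat wdcpl
Hunk 6: at line 3 remove [fyru,arxg,gim] add [hpf] -> 9 lines: fyi wugu fmk nkrp hpf tcuxm tjbpr leat wdcpl
Hunk 7: at line 1 remove [wugu,fmk] add [ydyxy,xxs,flt] -> 10 lines: fyi ydyxy xxs flt nkrp hpf tcuxm tjbpr leat wdcpl
Final line count: 10

Answer: 10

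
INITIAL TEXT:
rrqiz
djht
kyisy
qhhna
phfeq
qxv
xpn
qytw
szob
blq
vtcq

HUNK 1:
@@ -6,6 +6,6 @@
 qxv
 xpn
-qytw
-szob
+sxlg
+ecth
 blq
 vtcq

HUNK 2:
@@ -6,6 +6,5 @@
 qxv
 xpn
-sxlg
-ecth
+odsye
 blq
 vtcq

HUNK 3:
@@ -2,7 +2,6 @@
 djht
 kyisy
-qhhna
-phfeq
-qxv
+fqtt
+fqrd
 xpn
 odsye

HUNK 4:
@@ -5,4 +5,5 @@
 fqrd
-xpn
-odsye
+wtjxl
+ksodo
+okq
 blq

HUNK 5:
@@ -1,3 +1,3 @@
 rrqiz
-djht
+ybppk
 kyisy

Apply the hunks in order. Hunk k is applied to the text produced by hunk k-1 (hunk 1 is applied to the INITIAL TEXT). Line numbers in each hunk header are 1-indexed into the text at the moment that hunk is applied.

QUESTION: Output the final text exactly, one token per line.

Answer: rrqiz
ybppk
kyisy
fqtt
fqrd
wtjxl
ksodo
okq
blq
vtcq

Derivation:
Hunk 1: at line 6 remove [qytw,szob] add [sxlg,ecth] -> 11 lines: rrqiz djht kyisy qhhna phfeq qxv xpn sxlg ecth blq vtcq
Hunk 2: at line 6 remove [sxlg,ecth] add [odsye] -> 10 lines: rrqiz djht kyisy qhhna phfeq qxv xpn odsye blq vtcq
Hunk 3: at line 2 remove [qhhna,phfeq,qxv] add [fqtt,fqrd] -> 9 lines: rrqiz djht kyisy fqtt fqrd xpn odsye blq vtcq
Hunk 4: at line 5 remove [xpn,odsye] add [wtjxl,ksodo,okq] -> 10 lines: rrqiz djht kyisy fqtt fqrd wtjxl ksodo okq blq vtcq
Hunk 5: at line 1 remove [djht] add [ybppk] -> 10 lines: rrqiz ybppk kyisy fqtt fqrd wtjxl ksodo okq blq vtcq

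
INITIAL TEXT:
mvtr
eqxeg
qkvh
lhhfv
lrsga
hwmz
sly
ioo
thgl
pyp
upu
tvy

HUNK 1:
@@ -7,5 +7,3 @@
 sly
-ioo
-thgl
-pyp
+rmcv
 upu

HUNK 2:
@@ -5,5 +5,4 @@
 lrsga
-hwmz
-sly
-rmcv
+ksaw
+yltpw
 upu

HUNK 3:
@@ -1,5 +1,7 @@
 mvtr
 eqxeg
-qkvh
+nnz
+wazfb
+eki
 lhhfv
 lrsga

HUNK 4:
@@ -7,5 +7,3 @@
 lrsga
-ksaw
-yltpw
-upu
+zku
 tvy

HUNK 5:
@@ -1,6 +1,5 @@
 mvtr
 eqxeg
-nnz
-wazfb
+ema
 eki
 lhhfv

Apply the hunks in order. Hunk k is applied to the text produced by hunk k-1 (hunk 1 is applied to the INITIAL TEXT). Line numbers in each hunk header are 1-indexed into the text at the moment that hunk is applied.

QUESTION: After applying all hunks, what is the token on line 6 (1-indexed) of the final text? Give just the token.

Answer: lrsga

Derivation:
Hunk 1: at line 7 remove [ioo,thgl,pyp] add [rmcv] -> 10 lines: mvtr eqxeg qkvh lhhfv lrsga hwmz sly rmcv upu tvy
Hunk 2: at line 5 remove [hwmz,sly,rmcv] add [ksaw,yltpw] -> 9 lines: mvtr eqxeg qkvh lhhfv lrsga ksaw yltpw upu tvy
Hunk 3: at line 1 remove [qkvh] add [nnz,wazfb,eki] -> 11 lines: mvtr eqxeg nnz wazfb eki lhhfv lrsga ksaw yltpw upu tvy
Hunk 4: at line 7 remove [ksaw,yltpw,upu] add [zku] -> 9 lines: mvtr eqxeg nnz wazfb eki lhhfv lrsga zku tvy
Hunk 5: at line 1 remove [nnz,wazfb] add [ema] -> 8 lines: mvtr eqxeg ema eki lhhfv lrsga zku tvy
Final line 6: lrsga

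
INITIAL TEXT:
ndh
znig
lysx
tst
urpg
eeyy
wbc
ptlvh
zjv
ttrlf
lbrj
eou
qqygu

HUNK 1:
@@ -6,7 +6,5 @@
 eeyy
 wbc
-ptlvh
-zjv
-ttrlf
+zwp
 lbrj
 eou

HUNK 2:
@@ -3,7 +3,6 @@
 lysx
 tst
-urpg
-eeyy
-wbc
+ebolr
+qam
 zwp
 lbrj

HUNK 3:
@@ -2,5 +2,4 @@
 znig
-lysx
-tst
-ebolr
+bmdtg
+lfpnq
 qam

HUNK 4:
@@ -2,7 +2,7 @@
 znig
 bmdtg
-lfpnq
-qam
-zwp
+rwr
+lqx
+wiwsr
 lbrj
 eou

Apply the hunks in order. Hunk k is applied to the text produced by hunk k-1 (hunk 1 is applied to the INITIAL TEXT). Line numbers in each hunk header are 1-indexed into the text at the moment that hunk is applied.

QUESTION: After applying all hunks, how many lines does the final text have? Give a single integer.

Answer: 9

Derivation:
Hunk 1: at line 6 remove [ptlvh,zjv,ttrlf] add [zwp] -> 11 lines: ndh znig lysx tst urpg eeyy wbc zwp lbrj eou qqygu
Hunk 2: at line 3 remove [urpg,eeyy,wbc] add [ebolr,qam] -> 10 lines: ndh znig lysx tst ebolr qam zwp lbrj eou qqygu
Hunk 3: at line 2 remove [lysx,tst,ebolr] add [bmdtg,lfpnq] -> 9 lines: ndh znig bmdtg lfpnq qam zwp lbrj eou qqygu
Hunk 4: at line 2 remove [lfpnq,qam,zwp] add [rwr,lqx,wiwsr] -> 9 lines: ndh znig bmdtg rwr lqx wiwsr lbrj eou qqygu
Final line count: 9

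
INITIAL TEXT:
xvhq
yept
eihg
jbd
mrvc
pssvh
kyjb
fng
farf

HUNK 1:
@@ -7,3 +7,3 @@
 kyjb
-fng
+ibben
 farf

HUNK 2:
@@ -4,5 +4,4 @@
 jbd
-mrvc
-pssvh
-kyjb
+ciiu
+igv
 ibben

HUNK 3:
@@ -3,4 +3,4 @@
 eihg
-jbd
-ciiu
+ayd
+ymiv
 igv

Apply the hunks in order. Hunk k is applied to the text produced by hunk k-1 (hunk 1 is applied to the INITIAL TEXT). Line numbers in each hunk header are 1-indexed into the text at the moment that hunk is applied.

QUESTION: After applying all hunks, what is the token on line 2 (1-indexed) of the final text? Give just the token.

Hunk 1: at line 7 remove [fng] add [ibben] -> 9 lines: xvhq yept eihg jbd mrvc pssvh kyjb ibben farf
Hunk 2: at line 4 remove [mrvc,pssvh,kyjb] add [ciiu,igv] -> 8 lines: xvhq yept eihg jbd ciiu igv ibben farf
Hunk 3: at line 3 remove [jbd,ciiu] add [ayd,ymiv] -> 8 lines: xvhq yept eihg ayd ymiv igv ibben farf
Final line 2: yept

Answer: yept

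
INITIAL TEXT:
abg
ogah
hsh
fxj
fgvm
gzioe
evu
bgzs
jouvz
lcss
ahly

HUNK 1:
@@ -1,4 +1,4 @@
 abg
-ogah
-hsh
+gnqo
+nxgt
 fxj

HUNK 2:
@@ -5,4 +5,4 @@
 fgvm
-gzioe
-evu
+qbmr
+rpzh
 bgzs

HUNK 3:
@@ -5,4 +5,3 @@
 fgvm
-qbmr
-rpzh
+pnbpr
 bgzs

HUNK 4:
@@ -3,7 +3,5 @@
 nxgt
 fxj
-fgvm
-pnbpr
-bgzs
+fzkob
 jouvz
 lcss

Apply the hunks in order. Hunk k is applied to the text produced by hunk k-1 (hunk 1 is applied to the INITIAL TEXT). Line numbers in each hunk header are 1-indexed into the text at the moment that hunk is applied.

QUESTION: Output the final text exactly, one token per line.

Answer: abg
gnqo
nxgt
fxj
fzkob
jouvz
lcss
ahly

Derivation:
Hunk 1: at line 1 remove [ogah,hsh] add [gnqo,nxgt] -> 11 lines: abg gnqo nxgt fxj fgvm gzioe evu bgzs jouvz lcss ahly
Hunk 2: at line 5 remove [gzioe,evu] add [qbmr,rpzh] -> 11 lines: abg gnqo nxgt fxj fgvm qbmr rpzh bgzs jouvz lcss ahly
Hunk 3: at line 5 remove [qbmr,rpzh] add [pnbpr] -> 10 lines: abg gnqo nxgt fxj fgvm pnbpr bgzs jouvz lcss ahly
Hunk 4: at line 3 remove [fgvm,pnbpr,bgzs] add [fzkob] -> 8 lines: abg gnqo nxgt fxj fzkob jouvz lcss ahly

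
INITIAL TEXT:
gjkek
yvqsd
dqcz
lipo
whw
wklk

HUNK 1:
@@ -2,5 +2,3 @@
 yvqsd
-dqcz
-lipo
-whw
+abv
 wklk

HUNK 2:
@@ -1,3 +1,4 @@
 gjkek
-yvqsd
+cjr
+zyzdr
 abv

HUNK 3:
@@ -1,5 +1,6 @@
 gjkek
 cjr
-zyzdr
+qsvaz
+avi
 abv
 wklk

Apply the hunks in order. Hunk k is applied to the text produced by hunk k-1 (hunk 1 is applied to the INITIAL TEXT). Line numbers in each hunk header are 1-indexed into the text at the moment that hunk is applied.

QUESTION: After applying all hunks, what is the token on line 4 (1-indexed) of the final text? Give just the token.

Answer: avi

Derivation:
Hunk 1: at line 2 remove [dqcz,lipo,whw] add [abv] -> 4 lines: gjkek yvqsd abv wklk
Hunk 2: at line 1 remove [yvqsd] add [cjr,zyzdr] -> 5 lines: gjkek cjr zyzdr abv wklk
Hunk 3: at line 1 remove [zyzdr] add [qsvaz,avi] -> 6 lines: gjkek cjr qsvaz avi abv wklk
Final line 4: avi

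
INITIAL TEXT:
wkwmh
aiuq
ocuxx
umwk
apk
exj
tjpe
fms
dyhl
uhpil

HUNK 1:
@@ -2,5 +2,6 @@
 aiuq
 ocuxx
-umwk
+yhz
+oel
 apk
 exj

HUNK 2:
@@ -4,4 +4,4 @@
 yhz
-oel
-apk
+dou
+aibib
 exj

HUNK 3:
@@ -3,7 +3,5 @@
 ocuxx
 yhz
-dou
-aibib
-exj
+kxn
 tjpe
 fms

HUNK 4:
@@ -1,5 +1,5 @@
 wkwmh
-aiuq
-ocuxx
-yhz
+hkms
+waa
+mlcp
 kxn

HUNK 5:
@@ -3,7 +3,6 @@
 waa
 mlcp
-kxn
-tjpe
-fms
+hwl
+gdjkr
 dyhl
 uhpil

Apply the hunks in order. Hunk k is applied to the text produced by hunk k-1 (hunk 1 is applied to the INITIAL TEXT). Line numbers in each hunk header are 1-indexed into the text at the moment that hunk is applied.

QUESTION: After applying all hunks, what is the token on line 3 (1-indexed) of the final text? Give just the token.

Hunk 1: at line 2 remove [umwk] add [yhz,oel] -> 11 lines: wkwmh aiuq ocuxx yhz oel apk exj tjpe fms dyhl uhpil
Hunk 2: at line 4 remove [oel,apk] add [dou,aibib] -> 11 lines: wkwmh aiuq ocuxx yhz dou aibib exj tjpe fms dyhl uhpil
Hunk 3: at line 3 remove [dou,aibib,exj] add [kxn] -> 9 lines: wkwmh aiuq ocuxx yhz kxn tjpe fms dyhl uhpil
Hunk 4: at line 1 remove [aiuq,ocuxx,yhz] add [hkms,waa,mlcp] -> 9 lines: wkwmh hkms waa mlcp kxn tjpe fms dyhl uhpil
Hunk 5: at line 3 remove [kxn,tjpe,fms] add [hwl,gdjkr] -> 8 lines: wkwmh hkms waa mlcp hwl gdjkr dyhl uhpil
Final line 3: waa

Answer: waa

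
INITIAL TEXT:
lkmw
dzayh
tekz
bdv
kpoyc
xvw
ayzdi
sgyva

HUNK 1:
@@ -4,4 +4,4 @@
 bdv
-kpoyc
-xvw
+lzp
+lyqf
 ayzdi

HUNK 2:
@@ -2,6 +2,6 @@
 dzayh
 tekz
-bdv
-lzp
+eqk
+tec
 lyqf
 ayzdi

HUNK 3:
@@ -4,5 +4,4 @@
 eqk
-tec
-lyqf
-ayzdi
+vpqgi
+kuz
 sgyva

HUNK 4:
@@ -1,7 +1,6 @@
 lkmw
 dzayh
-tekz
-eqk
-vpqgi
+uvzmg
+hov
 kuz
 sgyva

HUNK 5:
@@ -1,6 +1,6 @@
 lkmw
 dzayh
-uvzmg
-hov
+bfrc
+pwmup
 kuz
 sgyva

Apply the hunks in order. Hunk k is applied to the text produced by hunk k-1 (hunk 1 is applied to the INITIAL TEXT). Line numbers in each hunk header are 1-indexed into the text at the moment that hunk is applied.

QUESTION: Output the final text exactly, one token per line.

Hunk 1: at line 4 remove [kpoyc,xvw] add [lzp,lyqf] -> 8 lines: lkmw dzayh tekz bdv lzp lyqf ayzdi sgyva
Hunk 2: at line 2 remove [bdv,lzp] add [eqk,tec] -> 8 lines: lkmw dzayh tekz eqk tec lyqf ayzdi sgyva
Hunk 3: at line 4 remove [tec,lyqf,ayzdi] add [vpqgi,kuz] -> 7 lines: lkmw dzayh tekz eqk vpqgi kuz sgyva
Hunk 4: at line 1 remove [tekz,eqk,vpqgi] add [uvzmg,hov] -> 6 lines: lkmw dzayh uvzmg hov kuz sgyva
Hunk 5: at line 1 remove [uvzmg,hov] add [bfrc,pwmup] -> 6 lines: lkmw dzayh bfrc pwmup kuz sgyva

Answer: lkmw
dzayh
bfrc
pwmup
kuz
sgyva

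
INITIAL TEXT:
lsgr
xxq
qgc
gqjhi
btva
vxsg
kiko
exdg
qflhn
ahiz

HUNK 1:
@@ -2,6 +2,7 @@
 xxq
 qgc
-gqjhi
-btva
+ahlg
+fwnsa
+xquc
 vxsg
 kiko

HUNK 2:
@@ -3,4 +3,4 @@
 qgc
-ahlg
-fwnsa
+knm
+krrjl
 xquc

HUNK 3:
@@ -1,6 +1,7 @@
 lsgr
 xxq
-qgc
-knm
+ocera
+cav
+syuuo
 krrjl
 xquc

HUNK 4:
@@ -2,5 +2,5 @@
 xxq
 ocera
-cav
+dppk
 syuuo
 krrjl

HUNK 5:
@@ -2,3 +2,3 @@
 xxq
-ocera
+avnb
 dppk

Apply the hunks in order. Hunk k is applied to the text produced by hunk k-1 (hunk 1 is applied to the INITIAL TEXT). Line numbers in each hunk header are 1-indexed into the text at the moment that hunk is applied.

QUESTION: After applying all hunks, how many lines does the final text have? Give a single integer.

Answer: 12

Derivation:
Hunk 1: at line 2 remove [gqjhi,btva] add [ahlg,fwnsa,xquc] -> 11 lines: lsgr xxq qgc ahlg fwnsa xquc vxsg kiko exdg qflhn ahiz
Hunk 2: at line 3 remove [ahlg,fwnsa] add [knm,krrjl] -> 11 lines: lsgr xxq qgc knm krrjl xquc vxsg kiko exdg qflhn ahiz
Hunk 3: at line 1 remove [qgc,knm] add [ocera,cav,syuuo] -> 12 lines: lsgr xxq ocera cav syuuo krrjl xquc vxsg kiko exdg qflhn ahiz
Hunk 4: at line 2 remove [cav] add [dppk] -> 12 lines: lsgr xxq ocera dppk syuuo krrjl xquc vxsg kiko exdg qflhn ahiz
Hunk 5: at line 2 remove [ocera] add [avnb] -> 12 lines: lsgr xxq avnb dppk syuuo krrjl xquc vxsg kiko exdg qflhn ahiz
Final line count: 12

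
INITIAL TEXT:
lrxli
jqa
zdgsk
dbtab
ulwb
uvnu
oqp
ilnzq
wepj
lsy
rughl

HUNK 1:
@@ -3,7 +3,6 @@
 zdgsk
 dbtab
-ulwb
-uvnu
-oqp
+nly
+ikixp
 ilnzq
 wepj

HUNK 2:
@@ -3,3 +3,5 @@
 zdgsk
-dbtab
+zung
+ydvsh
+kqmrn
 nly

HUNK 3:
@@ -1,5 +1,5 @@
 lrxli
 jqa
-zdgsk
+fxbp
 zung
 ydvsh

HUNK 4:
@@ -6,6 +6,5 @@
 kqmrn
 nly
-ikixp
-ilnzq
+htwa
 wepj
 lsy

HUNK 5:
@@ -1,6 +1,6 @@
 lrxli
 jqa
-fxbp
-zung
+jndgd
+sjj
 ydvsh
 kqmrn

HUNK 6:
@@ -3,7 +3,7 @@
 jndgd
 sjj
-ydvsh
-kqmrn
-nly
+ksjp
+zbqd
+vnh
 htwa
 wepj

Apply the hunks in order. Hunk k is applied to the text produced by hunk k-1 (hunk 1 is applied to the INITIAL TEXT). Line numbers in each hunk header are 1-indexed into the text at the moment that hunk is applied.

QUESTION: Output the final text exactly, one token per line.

Hunk 1: at line 3 remove [ulwb,uvnu,oqp] add [nly,ikixp] -> 10 lines: lrxli jqa zdgsk dbtab nly ikixp ilnzq wepj lsy rughl
Hunk 2: at line 3 remove [dbtab] add [zung,ydvsh,kqmrn] -> 12 lines: lrxli jqa zdgsk zung ydvsh kqmrn nly ikixp ilnzq wepj lsy rughl
Hunk 3: at line 1 remove [zdgsk] add [fxbp] -> 12 lines: lrxli jqa fxbp zung ydvsh kqmrn nly ikixp ilnzq wepj lsy rughl
Hunk 4: at line 6 remove [ikixp,ilnzq] add [htwa] -> 11 lines: lrxli jqa fxbp zung ydvsh kqmrn nly htwa wepj lsy rughl
Hunk 5: at line 1 remove [fxbp,zung] add [jndgd,sjj] -> 11 lines: lrxli jqa jndgd sjj ydvsh kqmrn nly htwa wepj lsy rughl
Hunk 6: at line 3 remove [ydvsh,kqmrn,nly] add [ksjp,zbqd,vnh] -> 11 lines: lrxli jqa jndgd sjj ksjp zbqd vnh htwa wepj lsy rughl

Answer: lrxli
jqa
jndgd
sjj
ksjp
zbqd
vnh
htwa
wepj
lsy
rughl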